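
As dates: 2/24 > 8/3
False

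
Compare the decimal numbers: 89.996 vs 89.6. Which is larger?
89.996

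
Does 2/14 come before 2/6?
No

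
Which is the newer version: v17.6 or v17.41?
v17.41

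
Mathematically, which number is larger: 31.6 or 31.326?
31.6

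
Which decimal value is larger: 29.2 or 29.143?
29.2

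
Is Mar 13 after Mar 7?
Yes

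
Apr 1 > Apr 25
False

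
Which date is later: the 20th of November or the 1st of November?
the 20th of November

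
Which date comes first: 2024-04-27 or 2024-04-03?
2024-04-03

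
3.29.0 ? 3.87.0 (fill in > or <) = <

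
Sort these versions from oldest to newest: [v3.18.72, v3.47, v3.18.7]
[v3.18.7, v3.18.72, v3.47]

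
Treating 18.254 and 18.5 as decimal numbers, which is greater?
18.5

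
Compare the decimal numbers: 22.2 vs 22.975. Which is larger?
22.975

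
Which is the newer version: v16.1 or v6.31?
v16.1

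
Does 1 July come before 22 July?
Yes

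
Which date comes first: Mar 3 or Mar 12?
Mar 3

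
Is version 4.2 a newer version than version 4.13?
No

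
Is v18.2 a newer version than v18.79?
No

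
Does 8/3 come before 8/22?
Yes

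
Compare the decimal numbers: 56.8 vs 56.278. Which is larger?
56.8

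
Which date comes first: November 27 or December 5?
November 27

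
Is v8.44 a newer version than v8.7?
Yes. Version numbers are compared segment by segment as integers, not as decimals: minor version 44 > 7, so v8.44 > v8.7 (even though the decimal 8.44 < 8.7).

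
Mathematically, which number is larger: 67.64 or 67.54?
67.64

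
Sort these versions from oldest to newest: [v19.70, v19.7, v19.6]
[v19.6, v19.7, v19.70]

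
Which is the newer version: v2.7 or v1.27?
v2.7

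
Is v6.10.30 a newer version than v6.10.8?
Yes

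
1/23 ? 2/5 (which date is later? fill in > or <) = <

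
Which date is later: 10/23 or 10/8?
10/23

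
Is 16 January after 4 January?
Yes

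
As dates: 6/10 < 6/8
False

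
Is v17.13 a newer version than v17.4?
Yes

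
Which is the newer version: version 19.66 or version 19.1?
version 19.66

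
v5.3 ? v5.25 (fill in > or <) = <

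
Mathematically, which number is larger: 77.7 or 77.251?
77.7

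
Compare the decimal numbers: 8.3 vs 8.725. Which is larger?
8.725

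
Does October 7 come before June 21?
No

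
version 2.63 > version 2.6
True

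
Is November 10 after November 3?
Yes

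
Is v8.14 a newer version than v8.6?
Yes. Version numbers are compared segment by segment as integers, not as decimals: minor version 14 > 6, so v8.14 > v8.6 (even though the decimal 8.14 < 8.6).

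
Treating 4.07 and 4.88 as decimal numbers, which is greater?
4.88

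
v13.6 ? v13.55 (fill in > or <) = <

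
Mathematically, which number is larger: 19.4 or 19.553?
19.553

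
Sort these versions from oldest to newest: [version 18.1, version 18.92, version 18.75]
[version 18.1, version 18.75, version 18.92]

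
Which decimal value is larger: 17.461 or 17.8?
17.8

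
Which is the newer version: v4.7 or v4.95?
v4.95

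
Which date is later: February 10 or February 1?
February 10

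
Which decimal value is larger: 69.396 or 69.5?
69.5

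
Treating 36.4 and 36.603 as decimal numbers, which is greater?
36.603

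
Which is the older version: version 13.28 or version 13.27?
version 13.27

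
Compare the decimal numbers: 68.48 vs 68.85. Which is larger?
68.85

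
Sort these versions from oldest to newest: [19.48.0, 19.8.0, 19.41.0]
[19.8.0, 19.41.0, 19.48.0]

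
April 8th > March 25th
True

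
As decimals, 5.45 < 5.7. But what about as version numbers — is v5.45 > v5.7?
True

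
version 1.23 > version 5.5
False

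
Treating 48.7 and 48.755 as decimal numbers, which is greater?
48.755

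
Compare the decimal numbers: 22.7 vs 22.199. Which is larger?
22.7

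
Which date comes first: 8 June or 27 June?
8 June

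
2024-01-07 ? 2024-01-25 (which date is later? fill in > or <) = <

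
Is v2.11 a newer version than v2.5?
Yes. Version numbers are compared segment by segment as integers, not as decimals: minor version 11 > 5, so v2.11 > v2.5 (even though the decimal 2.11 < 2.5).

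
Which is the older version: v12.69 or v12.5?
v12.5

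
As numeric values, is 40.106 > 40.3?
False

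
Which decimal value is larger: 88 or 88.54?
88.54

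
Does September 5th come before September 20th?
Yes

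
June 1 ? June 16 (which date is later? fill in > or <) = <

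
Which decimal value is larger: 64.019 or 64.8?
64.8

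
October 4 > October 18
False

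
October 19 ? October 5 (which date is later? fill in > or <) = >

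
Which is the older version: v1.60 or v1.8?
v1.8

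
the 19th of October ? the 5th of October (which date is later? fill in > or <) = >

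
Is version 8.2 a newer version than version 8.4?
No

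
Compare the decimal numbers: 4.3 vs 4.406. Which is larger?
4.406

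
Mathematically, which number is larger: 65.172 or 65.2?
65.2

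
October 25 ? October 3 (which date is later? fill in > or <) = >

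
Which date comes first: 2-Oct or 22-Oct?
2-Oct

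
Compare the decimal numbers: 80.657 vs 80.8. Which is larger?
80.8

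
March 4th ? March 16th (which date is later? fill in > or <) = <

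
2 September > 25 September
False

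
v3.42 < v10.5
True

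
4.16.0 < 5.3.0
True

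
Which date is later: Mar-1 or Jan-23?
Mar-1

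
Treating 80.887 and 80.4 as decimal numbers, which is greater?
80.887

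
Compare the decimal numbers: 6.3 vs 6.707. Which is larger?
6.707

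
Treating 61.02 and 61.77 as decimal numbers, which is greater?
61.77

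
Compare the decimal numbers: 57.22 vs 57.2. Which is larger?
57.22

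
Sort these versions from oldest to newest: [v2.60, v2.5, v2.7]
[v2.5, v2.7, v2.60]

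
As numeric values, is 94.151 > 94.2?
False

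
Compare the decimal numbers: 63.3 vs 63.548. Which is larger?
63.548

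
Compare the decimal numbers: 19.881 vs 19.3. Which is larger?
19.881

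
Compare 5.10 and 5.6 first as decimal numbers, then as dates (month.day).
As decimals: 5.10 < 5.6. As dates: 5/10 is later than 5/6 (day 10 > day 6).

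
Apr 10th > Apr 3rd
True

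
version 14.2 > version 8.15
True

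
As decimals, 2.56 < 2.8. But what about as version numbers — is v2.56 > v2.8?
True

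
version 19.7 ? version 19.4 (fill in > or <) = >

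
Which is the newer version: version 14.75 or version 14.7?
version 14.75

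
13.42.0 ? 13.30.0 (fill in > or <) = >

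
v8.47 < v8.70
True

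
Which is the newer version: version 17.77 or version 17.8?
version 17.77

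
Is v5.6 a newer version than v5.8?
No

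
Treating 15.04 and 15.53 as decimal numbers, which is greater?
15.53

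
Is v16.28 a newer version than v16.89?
No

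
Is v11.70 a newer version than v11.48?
Yes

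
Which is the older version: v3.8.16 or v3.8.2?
v3.8.2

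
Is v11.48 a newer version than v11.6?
Yes. Version numbers are compared segment by segment as integers, not as decimals: minor version 48 > 6, so v11.48 > v11.6 (even though the decimal 11.48 < 11.6).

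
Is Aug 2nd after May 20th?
Yes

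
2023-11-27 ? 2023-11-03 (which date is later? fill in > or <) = >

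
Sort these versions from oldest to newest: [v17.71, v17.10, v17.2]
[v17.2, v17.10, v17.71]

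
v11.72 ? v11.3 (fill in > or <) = >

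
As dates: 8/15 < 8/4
False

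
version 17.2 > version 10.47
True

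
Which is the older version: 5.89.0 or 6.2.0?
5.89.0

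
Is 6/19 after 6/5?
Yes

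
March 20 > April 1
False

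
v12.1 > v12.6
False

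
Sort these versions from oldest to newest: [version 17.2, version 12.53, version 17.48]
[version 12.53, version 17.2, version 17.48]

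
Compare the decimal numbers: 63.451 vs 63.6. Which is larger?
63.6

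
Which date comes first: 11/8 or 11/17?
11/8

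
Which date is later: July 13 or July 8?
July 13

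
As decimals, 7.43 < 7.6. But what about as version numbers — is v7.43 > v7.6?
True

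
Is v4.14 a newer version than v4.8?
Yes. Version numbers are compared segment by segment as integers, not as decimals: minor version 14 > 8, so v4.14 > v4.8 (even though the decimal 4.14 < 4.8).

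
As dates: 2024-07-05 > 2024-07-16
False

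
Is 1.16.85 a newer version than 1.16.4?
Yes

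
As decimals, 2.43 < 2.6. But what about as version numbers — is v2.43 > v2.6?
True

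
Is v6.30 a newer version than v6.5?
Yes. Version numbers are compared segment by segment as integers, not as decimals: minor version 30 > 5, so v6.30 > v6.5 (even though the decimal 6.30 < 6.5).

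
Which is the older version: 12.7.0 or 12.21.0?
12.7.0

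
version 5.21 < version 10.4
True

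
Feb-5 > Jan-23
True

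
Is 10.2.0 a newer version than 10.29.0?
No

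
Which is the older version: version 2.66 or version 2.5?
version 2.5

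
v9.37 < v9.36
False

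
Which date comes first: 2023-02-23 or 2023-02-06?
2023-02-06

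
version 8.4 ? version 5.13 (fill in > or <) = >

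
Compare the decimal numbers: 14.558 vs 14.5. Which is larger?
14.558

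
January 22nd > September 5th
False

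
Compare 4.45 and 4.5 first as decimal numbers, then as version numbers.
As decimals: 4.45 < 4.5. As versions: v4.45 > v4.5 (minor version 45 > 5).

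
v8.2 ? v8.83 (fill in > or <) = <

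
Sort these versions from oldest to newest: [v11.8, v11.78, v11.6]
[v11.6, v11.8, v11.78]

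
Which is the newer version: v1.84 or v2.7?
v2.7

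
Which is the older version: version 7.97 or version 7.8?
version 7.8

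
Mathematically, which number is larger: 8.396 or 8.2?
8.396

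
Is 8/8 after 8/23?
No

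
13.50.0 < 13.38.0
False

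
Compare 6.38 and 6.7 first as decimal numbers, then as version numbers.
As decimals: 6.38 < 6.7. As versions: v6.38 > v6.7 (minor version 38 > 7).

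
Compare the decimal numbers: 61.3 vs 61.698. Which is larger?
61.698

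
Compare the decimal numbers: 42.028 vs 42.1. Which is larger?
42.1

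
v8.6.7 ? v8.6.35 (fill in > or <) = <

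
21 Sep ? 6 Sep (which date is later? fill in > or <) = >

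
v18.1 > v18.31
False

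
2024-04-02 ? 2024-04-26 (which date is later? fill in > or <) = <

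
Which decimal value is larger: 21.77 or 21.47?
21.77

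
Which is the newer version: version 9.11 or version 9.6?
version 9.11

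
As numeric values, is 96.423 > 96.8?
False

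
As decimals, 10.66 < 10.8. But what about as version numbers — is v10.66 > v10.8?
True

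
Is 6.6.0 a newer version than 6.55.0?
No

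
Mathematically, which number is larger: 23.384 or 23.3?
23.384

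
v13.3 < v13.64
True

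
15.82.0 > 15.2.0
True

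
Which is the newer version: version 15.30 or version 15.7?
version 15.30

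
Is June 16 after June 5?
Yes. Day 16 comes after day 5 in June — this is a date comparison, not a decimal one (the decimal 6.16 would be smaller than 6.5).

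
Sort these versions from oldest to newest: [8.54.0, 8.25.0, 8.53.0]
[8.25.0, 8.53.0, 8.54.0]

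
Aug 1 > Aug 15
False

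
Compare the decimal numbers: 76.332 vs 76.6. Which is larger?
76.6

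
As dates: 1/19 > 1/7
True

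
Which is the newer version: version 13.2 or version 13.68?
version 13.68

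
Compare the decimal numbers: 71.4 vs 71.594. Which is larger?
71.594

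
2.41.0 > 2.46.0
False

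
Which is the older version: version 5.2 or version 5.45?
version 5.2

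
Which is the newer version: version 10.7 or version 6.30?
version 10.7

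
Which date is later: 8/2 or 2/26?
8/2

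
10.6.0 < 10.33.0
True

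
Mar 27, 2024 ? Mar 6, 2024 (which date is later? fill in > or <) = >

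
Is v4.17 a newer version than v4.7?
Yes. Version numbers are compared segment by segment as integers, not as decimals: minor version 17 > 7, so v4.17 > v4.7 (even though the decimal 4.17 < 4.7).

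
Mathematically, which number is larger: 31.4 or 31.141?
31.4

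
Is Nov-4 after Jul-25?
Yes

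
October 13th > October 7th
True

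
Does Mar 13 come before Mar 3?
No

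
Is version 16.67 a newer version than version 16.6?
Yes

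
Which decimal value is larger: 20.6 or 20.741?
20.741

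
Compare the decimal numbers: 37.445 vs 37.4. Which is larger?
37.445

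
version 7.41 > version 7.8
True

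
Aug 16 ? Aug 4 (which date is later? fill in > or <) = >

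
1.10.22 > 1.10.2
True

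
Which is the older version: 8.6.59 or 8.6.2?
8.6.2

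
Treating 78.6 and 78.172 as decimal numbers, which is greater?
78.6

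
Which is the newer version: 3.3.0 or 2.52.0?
3.3.0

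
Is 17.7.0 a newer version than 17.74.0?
No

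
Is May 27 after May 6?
Yes. Day 27 comes after day 6 in May — this is a date comparison, not a decimal one (the decimal 5.27 would be smaller than 5.6).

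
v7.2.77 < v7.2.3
False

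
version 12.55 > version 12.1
True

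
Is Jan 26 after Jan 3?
Yes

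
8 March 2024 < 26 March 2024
True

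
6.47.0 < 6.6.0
False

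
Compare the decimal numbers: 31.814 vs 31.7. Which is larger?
31.814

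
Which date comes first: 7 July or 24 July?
7 July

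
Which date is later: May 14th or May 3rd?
May 14th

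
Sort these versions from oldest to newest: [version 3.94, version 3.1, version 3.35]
[version 3.1, version 3.35, version 3.94]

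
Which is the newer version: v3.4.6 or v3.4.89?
v3.4.89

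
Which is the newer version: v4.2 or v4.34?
v4.34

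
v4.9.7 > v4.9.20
False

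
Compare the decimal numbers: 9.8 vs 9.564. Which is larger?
9.8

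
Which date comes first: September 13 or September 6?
September 6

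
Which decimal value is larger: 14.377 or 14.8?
14.8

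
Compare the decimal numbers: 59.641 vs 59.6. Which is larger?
59.641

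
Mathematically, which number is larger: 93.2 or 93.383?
93.383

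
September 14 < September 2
False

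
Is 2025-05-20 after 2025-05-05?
Yes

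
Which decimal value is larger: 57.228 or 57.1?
57.228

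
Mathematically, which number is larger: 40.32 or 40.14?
40.32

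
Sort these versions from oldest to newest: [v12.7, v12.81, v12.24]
[v12.7, v12.24, v12.81]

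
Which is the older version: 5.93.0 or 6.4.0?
5.93.0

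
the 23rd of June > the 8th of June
True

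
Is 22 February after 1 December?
No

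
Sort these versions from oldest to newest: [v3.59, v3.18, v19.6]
[v3.18, v3.59, v19.6]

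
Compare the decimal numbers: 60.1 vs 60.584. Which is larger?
60.584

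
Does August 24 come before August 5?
No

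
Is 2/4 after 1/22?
Yes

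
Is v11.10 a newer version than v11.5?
Yes. Version numbers are compared segment by segment as integers, not as decimals: minor version 10 > 5, so v11.10 > v11.5 (even though the decimal 11.10 < 11.5).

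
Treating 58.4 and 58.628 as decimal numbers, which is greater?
58.628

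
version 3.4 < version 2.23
False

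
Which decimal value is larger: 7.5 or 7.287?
7.5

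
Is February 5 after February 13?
No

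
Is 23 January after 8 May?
No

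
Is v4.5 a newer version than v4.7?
No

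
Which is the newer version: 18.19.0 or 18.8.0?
18.19.0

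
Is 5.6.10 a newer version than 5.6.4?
Yes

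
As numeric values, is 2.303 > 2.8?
False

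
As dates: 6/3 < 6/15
True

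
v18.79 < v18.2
False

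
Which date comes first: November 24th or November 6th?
November 6th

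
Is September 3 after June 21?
Yes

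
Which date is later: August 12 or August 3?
August 12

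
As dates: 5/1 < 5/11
True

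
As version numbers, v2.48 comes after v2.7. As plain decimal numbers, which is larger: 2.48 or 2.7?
2.7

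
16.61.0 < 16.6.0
False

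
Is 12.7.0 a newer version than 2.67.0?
Yes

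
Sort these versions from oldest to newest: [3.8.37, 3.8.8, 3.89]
[3.8.8, 3.8.37, 3.89]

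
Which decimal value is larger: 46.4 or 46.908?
46.908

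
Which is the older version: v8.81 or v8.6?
v8.6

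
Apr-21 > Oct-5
False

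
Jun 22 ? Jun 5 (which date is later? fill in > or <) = >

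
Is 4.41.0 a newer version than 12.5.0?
No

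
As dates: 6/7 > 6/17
False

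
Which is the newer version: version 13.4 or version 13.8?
version 13.8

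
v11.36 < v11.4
False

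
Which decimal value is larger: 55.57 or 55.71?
55.71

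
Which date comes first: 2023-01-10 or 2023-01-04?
2023-01-04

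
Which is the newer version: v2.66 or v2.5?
v2.66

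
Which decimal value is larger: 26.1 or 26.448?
26.448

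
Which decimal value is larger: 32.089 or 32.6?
32.6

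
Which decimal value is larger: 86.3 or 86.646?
86.646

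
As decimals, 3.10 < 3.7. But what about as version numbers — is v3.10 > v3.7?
True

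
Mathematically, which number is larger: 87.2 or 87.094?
87.2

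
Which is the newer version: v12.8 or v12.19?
v12.19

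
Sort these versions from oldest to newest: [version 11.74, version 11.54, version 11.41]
[version 11.41, version 11.54, version 11.74]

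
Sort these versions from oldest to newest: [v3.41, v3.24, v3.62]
[v3.24, v3.41, v3.62]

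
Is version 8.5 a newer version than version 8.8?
No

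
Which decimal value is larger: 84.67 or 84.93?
84.93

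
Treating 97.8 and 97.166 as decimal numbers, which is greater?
97.8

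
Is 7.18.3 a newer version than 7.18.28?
No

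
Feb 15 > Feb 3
True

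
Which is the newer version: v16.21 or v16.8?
v16.21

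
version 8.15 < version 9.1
True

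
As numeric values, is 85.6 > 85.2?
True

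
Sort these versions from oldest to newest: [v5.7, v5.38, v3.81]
[v3.81, v5.7, v5.38]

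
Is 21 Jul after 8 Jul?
Yes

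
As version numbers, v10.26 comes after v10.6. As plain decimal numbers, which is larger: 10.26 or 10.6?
10.6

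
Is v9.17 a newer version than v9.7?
Yes. Version numbers are compared segment by segment as integers, not as decimals: minor version 17 > 7, so v9.17 > v9.7 (even though the decimal 9.17 < 9.7).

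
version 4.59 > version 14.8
False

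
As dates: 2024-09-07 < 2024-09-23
True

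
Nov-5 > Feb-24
True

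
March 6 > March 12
False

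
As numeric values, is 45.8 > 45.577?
True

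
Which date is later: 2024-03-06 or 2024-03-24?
2024-03-24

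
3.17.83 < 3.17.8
False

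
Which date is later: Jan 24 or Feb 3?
Feb 3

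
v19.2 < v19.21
True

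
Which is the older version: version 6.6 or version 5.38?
version 5.38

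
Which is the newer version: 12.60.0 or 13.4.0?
13.4.0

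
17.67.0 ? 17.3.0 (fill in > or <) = >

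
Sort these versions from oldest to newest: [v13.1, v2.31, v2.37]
[v2.31, v2.37, v13.1]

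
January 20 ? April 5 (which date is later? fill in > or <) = <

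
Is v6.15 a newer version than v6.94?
No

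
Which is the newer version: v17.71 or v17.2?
v17.71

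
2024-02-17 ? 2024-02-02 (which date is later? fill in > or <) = >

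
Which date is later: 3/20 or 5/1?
5/1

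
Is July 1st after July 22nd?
No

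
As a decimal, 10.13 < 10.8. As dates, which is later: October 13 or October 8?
October 13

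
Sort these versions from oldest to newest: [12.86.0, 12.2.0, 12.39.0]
[12.2.0, 12.39.0, 12.86.0]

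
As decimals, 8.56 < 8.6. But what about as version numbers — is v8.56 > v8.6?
True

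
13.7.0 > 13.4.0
True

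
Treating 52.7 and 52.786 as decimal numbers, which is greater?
52.786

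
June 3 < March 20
False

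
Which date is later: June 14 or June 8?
June 14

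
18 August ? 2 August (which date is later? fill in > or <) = >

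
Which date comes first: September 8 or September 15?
September 8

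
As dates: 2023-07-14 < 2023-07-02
False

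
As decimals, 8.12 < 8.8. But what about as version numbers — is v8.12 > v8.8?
True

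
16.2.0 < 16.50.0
True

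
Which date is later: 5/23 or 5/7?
5/23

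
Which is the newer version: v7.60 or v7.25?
v7.60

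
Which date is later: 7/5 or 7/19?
7/19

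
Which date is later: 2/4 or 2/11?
2/11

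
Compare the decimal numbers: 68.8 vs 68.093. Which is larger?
68.8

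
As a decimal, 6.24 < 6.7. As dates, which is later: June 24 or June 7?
June 24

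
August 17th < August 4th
False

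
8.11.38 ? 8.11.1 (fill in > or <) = >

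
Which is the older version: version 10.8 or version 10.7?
version 10.7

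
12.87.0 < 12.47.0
False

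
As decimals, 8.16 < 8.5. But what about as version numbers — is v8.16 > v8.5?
True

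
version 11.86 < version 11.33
False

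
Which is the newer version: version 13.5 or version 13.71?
version 13.71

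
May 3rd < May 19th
True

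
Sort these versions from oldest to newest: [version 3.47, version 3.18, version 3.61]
[version 3.18, version 3.47, version 3.61]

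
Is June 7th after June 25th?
No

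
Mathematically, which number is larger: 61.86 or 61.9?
61.9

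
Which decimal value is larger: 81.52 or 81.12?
81.52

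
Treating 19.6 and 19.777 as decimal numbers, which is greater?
19.777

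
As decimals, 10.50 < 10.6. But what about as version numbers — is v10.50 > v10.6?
True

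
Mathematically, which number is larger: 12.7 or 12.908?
12.908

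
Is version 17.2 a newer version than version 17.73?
No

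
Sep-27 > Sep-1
True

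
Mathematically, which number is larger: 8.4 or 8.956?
8.956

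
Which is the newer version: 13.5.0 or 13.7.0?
13.7.0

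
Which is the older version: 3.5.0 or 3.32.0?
3.5.0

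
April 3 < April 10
True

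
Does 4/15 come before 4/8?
No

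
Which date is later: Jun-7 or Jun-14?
Jun-14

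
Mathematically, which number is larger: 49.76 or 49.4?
49.76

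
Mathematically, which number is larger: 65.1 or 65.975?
65.975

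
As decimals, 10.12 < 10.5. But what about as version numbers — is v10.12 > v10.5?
True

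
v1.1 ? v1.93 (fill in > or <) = <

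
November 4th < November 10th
True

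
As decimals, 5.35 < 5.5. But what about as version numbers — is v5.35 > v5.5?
True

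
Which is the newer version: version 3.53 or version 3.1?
version 3.53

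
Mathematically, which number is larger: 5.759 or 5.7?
5.759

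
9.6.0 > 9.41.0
False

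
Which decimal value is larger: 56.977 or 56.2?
56.977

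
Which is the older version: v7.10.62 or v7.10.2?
v7.10.2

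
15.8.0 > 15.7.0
True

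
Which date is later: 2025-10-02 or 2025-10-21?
2025-10-21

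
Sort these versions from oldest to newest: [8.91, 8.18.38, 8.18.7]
[8.18.7, 8.18.38, 8.91]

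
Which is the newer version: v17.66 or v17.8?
v17.66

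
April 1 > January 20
True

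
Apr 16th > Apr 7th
True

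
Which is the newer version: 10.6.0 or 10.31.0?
10.31.0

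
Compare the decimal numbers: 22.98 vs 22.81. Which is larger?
22.98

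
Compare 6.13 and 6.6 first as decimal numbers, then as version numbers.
As decimals: 6.13 < 6.6. As versions: v6.13 > v6.6 (minor version 13 > 6).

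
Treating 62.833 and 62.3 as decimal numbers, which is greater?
62.833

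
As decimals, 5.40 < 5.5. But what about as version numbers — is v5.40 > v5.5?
True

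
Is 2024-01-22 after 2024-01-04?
Yes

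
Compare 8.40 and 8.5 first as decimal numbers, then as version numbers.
As decimals: 8.40 < 8.5. As versions: v8.40 > v8.5 (minor version 40 > 5).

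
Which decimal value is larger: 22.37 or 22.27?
22.37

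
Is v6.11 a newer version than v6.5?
Yes. Version numbers are compared segment by segment as integers, not as decimals: minor version 11 > 5, so v6.11 > v6.5 (even though the decimal 6.11 < 6.5).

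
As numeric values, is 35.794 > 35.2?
True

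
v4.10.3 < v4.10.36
True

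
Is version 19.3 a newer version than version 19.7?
No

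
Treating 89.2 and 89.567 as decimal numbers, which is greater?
89.567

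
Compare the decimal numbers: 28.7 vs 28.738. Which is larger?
28.738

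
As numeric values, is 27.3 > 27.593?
False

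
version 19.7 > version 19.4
True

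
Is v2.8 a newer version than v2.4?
Yes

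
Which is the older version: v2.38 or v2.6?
v2.6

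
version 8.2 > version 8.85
False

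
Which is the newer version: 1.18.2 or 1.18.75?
1.18.75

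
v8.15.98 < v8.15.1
False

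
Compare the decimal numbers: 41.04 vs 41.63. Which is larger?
41.63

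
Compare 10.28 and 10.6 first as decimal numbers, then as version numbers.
As decimals: 10.28 < 10.6. As versions: v10.28 > v10.6 (minor version 28 > 6).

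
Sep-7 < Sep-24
True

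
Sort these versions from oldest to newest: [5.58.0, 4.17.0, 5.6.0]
[4.17.0, 5.6.0, 5.58.0]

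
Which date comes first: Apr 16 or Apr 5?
Apr 5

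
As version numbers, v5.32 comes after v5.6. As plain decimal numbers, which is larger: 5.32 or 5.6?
5.6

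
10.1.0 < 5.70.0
False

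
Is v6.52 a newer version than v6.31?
Yes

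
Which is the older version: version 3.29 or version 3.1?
version 3.1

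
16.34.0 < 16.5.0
False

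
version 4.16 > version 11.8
False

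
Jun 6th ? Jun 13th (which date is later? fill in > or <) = <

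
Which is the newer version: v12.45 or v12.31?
v12.45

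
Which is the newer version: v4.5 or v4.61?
v4.61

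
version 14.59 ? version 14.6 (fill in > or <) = >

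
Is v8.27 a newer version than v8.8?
Yes. Version numbers are compared segment by segment as integers, not as decimals: minor version 27 > 8, so v8.27 > v8.8 (even though the decimal 8.27 < 8.8).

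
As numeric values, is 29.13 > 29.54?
False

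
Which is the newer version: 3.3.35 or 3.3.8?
3.3.35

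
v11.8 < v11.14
True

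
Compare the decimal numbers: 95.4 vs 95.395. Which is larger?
95.4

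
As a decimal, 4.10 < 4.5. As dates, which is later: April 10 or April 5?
April 10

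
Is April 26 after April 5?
Yes. Day 26 comes after day 5 in April — this is a date comparison, not a decimal one (the decimal 4.26 would be smaller than 4.5).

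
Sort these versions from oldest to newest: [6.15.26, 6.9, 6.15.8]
[6.9, 6.15.8, 6.15.26]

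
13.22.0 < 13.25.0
True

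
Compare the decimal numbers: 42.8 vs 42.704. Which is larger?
42.8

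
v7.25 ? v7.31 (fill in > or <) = <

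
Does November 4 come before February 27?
No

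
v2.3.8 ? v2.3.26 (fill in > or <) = <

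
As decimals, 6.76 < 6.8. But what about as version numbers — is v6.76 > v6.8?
True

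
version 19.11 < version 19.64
True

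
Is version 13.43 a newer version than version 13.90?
No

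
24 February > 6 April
False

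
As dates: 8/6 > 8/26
False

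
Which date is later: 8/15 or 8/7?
8/15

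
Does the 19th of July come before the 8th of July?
No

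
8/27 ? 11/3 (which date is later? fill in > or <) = <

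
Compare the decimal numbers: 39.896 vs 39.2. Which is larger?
39.896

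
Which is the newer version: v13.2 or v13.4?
v13.4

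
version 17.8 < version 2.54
False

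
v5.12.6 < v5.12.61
True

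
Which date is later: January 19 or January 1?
January 19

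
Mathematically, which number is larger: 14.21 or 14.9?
14.9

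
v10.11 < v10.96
True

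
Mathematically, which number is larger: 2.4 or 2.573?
2.573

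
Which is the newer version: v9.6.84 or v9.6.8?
v9.6.84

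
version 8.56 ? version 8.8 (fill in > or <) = >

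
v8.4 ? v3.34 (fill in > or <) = >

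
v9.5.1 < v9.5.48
True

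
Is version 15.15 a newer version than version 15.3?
Yes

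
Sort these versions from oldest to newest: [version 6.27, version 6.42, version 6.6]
[version 6.6, version 6.27, version 6.42]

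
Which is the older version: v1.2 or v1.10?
v1.2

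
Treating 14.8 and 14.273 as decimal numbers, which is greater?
14.8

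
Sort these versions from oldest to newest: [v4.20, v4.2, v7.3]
[v4.2, v4.20, v7.3]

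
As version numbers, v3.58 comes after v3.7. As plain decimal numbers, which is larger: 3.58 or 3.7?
3.7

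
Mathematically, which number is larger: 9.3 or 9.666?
9.666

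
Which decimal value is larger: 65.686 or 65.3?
65.686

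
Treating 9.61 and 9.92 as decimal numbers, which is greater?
9.92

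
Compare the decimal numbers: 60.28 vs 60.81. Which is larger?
60.81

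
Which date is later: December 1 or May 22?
December 1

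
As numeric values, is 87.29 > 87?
True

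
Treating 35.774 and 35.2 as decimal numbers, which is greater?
35.774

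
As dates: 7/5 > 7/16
False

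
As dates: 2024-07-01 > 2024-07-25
False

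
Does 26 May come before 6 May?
No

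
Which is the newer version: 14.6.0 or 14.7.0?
14.7.0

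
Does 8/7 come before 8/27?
Yes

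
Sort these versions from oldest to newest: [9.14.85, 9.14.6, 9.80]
[9.14.6, 9.14.85, 9.80]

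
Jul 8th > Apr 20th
True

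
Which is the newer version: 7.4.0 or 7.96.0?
7.96.0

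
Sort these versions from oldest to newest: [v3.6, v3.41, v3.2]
[v3.2, v3.6, v3.41]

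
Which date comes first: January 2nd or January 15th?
January 2nd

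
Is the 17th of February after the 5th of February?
Yes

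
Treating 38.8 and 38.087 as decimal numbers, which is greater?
38.8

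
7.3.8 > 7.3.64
False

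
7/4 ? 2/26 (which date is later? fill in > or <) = >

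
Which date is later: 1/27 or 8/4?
8/4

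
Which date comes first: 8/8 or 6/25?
6/25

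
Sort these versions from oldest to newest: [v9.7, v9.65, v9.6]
[v9.6, v9.7, v9.65]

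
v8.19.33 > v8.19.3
True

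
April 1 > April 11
False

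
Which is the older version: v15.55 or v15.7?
v15.7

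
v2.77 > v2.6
True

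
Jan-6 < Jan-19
True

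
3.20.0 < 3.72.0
True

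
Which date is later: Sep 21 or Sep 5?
Sep 21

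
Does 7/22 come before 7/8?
No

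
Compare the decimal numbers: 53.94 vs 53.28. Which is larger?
53.94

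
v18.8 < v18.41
True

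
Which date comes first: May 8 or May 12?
May 8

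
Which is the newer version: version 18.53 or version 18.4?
version 18.53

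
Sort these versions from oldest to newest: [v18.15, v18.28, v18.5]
[v18.5, v18.15, v18.28]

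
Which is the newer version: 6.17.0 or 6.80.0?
6.80.0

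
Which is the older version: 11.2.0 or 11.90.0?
11.2.0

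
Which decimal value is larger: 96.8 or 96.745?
96.8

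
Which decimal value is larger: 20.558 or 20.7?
20.7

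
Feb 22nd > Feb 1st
True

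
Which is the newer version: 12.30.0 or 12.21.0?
12.30.0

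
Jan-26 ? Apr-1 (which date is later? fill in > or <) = <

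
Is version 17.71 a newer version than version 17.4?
Yes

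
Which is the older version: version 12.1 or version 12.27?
version 12.1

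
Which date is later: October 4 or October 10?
October 10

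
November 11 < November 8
False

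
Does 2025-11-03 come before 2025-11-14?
Yes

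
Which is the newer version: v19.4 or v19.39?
v19.39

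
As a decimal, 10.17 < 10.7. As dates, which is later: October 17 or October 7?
October 17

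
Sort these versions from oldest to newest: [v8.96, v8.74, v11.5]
[v8.74, v8.96, v11.5]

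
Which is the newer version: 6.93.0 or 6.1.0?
6.93.0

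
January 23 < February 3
True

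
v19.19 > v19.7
True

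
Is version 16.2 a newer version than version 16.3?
No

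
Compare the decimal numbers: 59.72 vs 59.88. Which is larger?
59.88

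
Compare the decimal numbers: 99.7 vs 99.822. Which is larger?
99.822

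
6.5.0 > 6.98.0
False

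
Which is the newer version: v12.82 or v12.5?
v12.82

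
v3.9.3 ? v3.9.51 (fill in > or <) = <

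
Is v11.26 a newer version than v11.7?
Yes. Version numbers are compared segment by segment as integers, not as decimals: minor version 26 > 7, so v11.26 > v11.7 (even though the decimal 11.26 < 11.7).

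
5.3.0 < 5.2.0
False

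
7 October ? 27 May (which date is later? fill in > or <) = >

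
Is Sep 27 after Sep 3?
Yes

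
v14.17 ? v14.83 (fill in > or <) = <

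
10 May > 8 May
True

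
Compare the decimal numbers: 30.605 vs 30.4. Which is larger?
30.605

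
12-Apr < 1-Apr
False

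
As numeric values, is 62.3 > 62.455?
False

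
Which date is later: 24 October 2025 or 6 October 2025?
24 October 2025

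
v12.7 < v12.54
True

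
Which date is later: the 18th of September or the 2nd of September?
the 18th of September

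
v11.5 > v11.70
False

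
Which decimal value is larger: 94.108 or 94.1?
94.108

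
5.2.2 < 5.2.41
True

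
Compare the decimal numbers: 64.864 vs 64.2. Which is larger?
64.864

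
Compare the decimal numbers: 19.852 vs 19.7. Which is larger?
19.852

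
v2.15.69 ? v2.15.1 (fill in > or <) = >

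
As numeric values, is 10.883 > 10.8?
True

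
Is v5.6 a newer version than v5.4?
Yes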